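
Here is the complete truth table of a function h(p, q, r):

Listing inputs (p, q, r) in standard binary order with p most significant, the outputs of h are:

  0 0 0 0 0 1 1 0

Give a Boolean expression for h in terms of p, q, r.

The 1-rows are (1,0,1), (1,1,0). Each contributes one minterm — p·¬q·r; p·q·¬r — and their disjunction is a sum-of-products form of h.

h(p, q, r) = ((p & ~q) & r) | ((p & q) & ~r)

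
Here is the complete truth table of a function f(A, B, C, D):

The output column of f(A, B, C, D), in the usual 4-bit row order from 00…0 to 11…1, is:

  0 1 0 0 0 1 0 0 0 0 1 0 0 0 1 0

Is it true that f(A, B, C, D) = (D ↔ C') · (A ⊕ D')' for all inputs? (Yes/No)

Check the formula against f row by row:
  A=0, B=0, C=0, D=0: formula gives 0, f = 0 ✓
  A=0, B=0, C=0, D=1: formula gives 1, f = 1 ✓
  A=0, B=0, C=1, D=0: formula gives 0, f = 0 ✓
  A=0, B=0, C=1, D=1: formula gives 0, f = 0 ✓
  …and likewise for the remaining 12 rows.
No disagreement on any input; they are logically equivalent.

Yes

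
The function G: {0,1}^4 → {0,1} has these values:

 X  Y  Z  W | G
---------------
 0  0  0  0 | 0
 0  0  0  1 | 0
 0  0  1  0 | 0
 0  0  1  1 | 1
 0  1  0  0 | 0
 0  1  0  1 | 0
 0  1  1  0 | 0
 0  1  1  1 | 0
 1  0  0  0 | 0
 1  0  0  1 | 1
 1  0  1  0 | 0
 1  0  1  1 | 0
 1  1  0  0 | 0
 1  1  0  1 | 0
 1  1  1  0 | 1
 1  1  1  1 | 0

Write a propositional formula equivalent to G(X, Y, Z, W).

Collect the rows where G=1 — (0,0,1,1), (1,0,0,1), (1,1,1,0) — and write one minterm per row: ¬X·¬Y·Z·W, X·¬Y·¬Z·W, X·Y·Z·¬W. Their union (logical OR) reproduces the table exactly.

G(X, Y, Z, W) = ((((¬X ∧ ¬Y) ∧ Z) ∧ W) ∨ (((X ∧ ¬Y) ∧ ¬Z) ∧ W)) ∨ (((X ∧ Y) ∧ Z) ∧ ¬W)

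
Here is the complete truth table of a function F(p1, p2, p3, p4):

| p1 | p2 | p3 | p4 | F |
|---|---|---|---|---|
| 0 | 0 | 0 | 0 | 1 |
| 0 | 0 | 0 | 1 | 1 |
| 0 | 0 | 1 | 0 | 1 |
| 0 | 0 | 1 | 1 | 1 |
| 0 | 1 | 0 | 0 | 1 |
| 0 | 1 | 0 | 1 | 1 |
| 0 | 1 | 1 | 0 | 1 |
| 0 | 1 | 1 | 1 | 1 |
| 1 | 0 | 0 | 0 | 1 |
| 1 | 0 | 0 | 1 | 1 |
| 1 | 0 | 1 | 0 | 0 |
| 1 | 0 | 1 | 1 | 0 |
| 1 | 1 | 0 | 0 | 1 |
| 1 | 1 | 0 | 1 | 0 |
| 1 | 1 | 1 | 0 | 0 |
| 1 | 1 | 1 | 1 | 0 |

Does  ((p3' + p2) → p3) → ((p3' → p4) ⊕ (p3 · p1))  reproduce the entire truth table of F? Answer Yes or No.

No

Evaluate ((p3' + p2) → p3) → ((p3' → p4) ⊕ (p3 · p1)) on each row and compare to F:
  p1=0, p2=0, p3=0, p4=0: formula gives 1, F = 1 ✓
  p1=0, p2=0, p3=0, p4=1: formula gives 1, F = 1 ✓
  p1=0, p2=0, p3=1, p4=0: formula gives 1, F = 1 ✓
  p1=0, p2=0, p3=1, p4=1: formula gives 1, F = 1 ✓
  …
  p1=1, p2=1, p3=0, p4=1: formula gives 1, but F = 0 ✗
Row (1,1,0,1) is a counterexample, so the formula is not equivalent to F.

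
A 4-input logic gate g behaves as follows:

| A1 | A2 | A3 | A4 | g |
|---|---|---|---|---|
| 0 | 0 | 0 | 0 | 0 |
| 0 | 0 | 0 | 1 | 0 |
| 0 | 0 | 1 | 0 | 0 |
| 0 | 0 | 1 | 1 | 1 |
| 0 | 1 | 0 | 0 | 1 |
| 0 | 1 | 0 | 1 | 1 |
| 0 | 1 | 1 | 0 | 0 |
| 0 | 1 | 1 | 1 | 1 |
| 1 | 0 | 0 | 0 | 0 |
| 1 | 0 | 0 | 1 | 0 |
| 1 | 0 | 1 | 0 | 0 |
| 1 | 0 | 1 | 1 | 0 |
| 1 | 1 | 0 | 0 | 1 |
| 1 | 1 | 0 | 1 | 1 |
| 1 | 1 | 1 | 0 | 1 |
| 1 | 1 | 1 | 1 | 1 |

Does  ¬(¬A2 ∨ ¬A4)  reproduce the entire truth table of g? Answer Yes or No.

No

Check the formula against g row by row:
  A1=0, A2=0, A3=0, A4=0: formula gives 0, g = 0 ✓
  A1=0, A2=0, A3=0, A4=1: formula gives 0, g = 0 ✓
  A1=0, A2=0, A3=1, A4=0: formula gives 0, g = 0 ✓
  A1=0, A2=0, A3=1, A4=1: formula gives 0, but g = 1 ✗
Since they disagree at (0,0,1,1), the expression is not a correct formula for g.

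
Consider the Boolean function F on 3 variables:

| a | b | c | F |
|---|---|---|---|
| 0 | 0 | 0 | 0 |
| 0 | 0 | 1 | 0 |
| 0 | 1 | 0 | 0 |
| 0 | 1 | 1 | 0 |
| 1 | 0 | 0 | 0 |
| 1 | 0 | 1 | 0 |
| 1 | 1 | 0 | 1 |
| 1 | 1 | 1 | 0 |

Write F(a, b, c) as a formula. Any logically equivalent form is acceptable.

F(a, b, c) = (a and b) and not c

Only row (1,1,0) gives 1. That row's minterm a·b·¬c is F directly.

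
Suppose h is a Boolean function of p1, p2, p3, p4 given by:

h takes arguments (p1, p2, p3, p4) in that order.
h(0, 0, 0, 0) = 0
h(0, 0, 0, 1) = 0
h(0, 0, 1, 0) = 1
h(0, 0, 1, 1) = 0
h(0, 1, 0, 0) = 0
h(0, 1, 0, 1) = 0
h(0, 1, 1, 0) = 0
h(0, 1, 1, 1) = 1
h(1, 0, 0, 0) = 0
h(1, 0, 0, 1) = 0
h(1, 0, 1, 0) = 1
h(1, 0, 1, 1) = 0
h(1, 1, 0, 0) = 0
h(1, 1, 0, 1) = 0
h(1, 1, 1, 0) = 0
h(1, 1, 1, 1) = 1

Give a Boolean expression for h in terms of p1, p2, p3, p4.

Collect the rows where h=1 — (0,0,1,0), (0,1,1,1), (1,0,1,0), (1,1,1,1) — and write one minterm per row: ¬p1·¬p2·p3·¬p4, ¬p1·p2·p3·p4, p1·¬p2·p3·¬p4, p1·p2·p3·p4. Their union (logical OR) reproduces the table exactly.

h(p1, p2, p3, p4) = (((((NOT p1 AND NOT p2) AND p3) AND NOT p4) OR (((NOT p1 AND p2) AND p3) AND p4)) OR (((p1 AND NOT p2) AND p3) AND NOT p4)) OR (((p1 AND p2) AND p3) AND p4)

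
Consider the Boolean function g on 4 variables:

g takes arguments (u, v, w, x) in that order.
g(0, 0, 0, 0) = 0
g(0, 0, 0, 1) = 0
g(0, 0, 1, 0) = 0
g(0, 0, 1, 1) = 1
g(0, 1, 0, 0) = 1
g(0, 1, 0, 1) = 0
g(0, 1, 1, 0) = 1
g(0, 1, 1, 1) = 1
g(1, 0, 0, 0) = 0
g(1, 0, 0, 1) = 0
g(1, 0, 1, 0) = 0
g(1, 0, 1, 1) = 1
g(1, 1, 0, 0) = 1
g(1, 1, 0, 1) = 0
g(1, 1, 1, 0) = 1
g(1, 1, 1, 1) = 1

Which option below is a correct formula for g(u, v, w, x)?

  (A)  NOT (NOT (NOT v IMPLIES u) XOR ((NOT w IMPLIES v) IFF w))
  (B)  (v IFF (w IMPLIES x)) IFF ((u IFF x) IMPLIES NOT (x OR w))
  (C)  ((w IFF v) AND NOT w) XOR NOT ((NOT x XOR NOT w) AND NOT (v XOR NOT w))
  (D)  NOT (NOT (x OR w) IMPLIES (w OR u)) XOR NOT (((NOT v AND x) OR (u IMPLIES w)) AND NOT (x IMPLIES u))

(A): at (0,0,0,0) it gives 1, but g = 0 — eliminated.
(B): at (0,0,1,1) it gives 0, but g = 1 — eliminated.
(D): at (0,0,1,0) it gives 1, but g = 0 — eliminated.
Only (C) survives; checking it on all 16 rows confirms it matches g.

C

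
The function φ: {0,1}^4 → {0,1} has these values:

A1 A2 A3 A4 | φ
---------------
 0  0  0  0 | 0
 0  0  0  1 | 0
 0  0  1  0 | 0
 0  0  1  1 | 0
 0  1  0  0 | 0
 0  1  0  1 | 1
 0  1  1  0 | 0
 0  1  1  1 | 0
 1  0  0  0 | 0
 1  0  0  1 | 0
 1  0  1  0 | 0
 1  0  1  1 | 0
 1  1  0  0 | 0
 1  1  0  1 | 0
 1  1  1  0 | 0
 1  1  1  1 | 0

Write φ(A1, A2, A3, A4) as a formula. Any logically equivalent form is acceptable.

φ is 1 on exactly one input, (0,1,0,1), whose minterm is ¬A1·A2·¬A3·A4. So φ is just that conjunction.

φ(A1, A2, A3, A4) = ((not A1 and A2) and not A3) and A4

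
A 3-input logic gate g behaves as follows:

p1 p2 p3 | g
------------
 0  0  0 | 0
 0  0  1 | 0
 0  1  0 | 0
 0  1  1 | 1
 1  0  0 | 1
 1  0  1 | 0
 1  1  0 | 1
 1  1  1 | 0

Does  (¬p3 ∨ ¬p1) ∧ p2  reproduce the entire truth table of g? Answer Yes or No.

Check the formula against g row by row:
  p1=0, p2=0, p3=0: formula gives 0, g = 0 ✓
  p1=0, p2=0, p3=1: formula gives 0, g = 0 ✓
  p1=0, p2=1, p3=0: formula gives 1, but g = 0 ✗
Row (0,1,0) is a counterexample, so the formula is not equivalent to g.

No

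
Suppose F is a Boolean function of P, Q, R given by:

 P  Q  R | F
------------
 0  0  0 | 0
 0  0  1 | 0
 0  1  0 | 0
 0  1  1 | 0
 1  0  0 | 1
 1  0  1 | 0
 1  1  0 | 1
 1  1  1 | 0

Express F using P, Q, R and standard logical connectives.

The 1-rows are (1,0,0), (1,1,0). Each contributes one minterm — P·¬Q·¬R; P·Q·¬R — and their disjunction is a sum-of-products form of F.

F(P, Q, R) = ((P · Q') · R') + ((P · Q) · R')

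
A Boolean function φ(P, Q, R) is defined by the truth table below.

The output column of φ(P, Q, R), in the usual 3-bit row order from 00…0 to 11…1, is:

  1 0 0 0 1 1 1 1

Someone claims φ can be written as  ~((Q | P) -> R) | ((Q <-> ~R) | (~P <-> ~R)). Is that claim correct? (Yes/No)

No

Check the formula against φ row by row:
  P=0, Q=0, R=0: formula gives 1, φ = 1 ✓
  P=0, Q=0, R=1: formula gives 1, but φ = 0 ✗
A single disagreement suffices: at (0,0,1) they differ, so the formula does not compute φ.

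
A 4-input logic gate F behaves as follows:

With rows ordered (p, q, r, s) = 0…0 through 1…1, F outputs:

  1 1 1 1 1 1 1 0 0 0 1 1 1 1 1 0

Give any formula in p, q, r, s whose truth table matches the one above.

F is 0 on only 4 rows — (0,1,1,1), (1,0,0,0), (1,0,0,1), (1,1,1,1). Writing each as a minterm (¬p·q·r·s, p·¬q·¬r·¬s, p·¬q·¬r·s, p·q·r·s) and OR-ing them characterizes exactly where F=0, so F is the negation of that disjunction.

F(p, q, r, s) = ((((((p' · q) · r) · s) + (((p · q') · r') · s')) + (((p · q') · r') · s)) + (((p · q) · r) · s))'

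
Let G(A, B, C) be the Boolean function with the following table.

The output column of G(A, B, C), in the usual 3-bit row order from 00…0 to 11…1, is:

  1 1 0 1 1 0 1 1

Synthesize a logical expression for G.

There are just 2 zero rows: (0,1,0), (1,0,1). Their minterms are ¬A·B·¬C, A·¬B·C; the OR of those covers precisely the 0-outputs, and negating it yields G.

G(A, B, C) = (((A' · B) · C') + ((A · B') · C))'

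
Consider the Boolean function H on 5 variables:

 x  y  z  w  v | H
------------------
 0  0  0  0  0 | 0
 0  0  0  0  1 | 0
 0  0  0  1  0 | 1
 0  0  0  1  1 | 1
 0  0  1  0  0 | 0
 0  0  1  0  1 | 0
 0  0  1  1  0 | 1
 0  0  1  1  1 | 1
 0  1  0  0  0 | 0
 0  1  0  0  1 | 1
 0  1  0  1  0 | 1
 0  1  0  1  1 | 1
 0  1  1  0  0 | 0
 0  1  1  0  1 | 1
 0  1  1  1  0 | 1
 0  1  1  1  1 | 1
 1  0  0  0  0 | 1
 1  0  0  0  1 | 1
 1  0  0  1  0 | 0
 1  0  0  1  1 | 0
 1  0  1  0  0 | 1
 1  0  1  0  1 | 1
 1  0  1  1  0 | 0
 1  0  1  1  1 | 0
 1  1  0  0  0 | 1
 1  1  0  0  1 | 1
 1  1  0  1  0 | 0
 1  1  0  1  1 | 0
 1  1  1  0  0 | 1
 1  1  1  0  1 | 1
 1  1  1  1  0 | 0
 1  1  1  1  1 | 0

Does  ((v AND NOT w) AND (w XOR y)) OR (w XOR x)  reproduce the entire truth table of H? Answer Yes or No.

Test each input against both H and the formula:
  x=0, y=0, z=0, w=0, v=0: formula gives 0, H = 0 ✓
  x=0, y=0, z=0, w=0, v=1: formula gives 0, H = 0 ✓
  x=0, y=0, z=0, w=1, v=0: formula gives 1, H = 1 ✓
  x=0, y=0, z=0, w=1, v=1: formula gives 1, H = 1 ✓
  … (the remaining 28 rows also agree.)
All 32 rows match — the expression computes H exactly.

Yes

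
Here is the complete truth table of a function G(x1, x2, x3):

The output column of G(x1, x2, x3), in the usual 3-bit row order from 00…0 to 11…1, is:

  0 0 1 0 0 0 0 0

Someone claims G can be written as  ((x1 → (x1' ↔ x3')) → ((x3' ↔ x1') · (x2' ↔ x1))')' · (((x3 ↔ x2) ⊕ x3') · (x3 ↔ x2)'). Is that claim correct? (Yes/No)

Check the formula against G row by row:
  x1=0, x2=0, x3=0: formula gives 0, G = 0 ✓
  x1=0, x2=0, x3=1: formula gives 0, G = 0 ✓
  x1=0, x2=1, x3=0: formula gives 1, G = 1 ✓
  x1=0, x2=1, x3=1: formula gives 0, G = 0 ✓
  x1=1, x2=0, x3=0: formula gives 0, G = 0 ✓
  …and likewise for the remaining 3 rows.
Every row agrees, so the formula is equivalent.

Yes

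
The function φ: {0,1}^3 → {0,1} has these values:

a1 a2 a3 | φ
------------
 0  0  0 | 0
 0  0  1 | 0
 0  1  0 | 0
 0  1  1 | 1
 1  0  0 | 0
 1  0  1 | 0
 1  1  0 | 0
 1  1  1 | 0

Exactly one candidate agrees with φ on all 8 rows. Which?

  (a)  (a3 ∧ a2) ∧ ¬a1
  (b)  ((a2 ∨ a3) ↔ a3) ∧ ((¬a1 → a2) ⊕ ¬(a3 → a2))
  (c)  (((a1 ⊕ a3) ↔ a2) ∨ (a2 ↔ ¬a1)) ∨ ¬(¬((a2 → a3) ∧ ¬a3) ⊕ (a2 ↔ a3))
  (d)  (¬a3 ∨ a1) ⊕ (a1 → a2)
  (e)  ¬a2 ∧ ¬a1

(b) fails at (0,0,1): the formula yields 1, φ is 0.
(c) fails at (0,0,0): the formula yields 1, φ is 0.
(d) fails at (0,0,1): the formula yields 1, φ is 0.
(e) fails at (0,0,0): the formula yields 1, φ is 0.
That leaves (a). Evaluating it on every row reproduces the table of φ exactly.

a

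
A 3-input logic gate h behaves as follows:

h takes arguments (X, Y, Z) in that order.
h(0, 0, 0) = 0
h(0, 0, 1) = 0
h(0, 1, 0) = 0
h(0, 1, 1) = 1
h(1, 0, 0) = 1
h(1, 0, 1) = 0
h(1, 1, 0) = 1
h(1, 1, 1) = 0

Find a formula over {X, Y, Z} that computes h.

h(X, Y, Z) = (((NOT X AND Y) AND Z) OR ((X AND NOT Y) AND NOT Z)) OR ((X AND Y) AND NOT Z)

The 1-rows are (0,1,1), (1,0,0), (1,1,0). Each contributes one minterm — ¬X·Y·Z; X·¬Y·¬Z; X·Y·¬Z — and their disjunction is a sum-of-products form of h.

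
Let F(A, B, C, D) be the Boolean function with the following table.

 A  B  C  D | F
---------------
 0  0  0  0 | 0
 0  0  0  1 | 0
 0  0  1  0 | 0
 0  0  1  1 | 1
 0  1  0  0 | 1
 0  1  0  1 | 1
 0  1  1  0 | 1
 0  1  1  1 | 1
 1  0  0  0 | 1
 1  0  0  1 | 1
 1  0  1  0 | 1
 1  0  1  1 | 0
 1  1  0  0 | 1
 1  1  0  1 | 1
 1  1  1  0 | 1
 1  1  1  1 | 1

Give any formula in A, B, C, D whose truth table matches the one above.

F is 0 on only 4 rows — (0,0,0,0), (0,0,0,1), (0,0,1,0), (1,0,1,1). Writing each as a minterm (¬A·¬B·¬C·¬D, ¬A·¬B·¬C·D, ¬A·¬B·C·¬D, A·¬B·C·D) and OR-ing them characterizes exactly where F=0, so F is the negation of that disjunction.

F(A, B, C, D) = ((((((A' · B') · C') · D') + (((A' · B') · C') · D)) + (((A' · B') · C) · D')) + (((A · B') · C) · D))'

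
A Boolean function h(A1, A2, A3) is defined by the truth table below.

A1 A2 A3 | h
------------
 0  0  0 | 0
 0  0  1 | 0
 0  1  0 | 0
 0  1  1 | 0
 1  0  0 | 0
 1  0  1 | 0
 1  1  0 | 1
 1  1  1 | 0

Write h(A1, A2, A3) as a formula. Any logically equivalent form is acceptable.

Only row (1,1,0) gives 1. That row's minterm A1·A2·¬A3 is h directly.

h(A1, A2, A3) = (A1 ∧ A2) ∧ ¬A3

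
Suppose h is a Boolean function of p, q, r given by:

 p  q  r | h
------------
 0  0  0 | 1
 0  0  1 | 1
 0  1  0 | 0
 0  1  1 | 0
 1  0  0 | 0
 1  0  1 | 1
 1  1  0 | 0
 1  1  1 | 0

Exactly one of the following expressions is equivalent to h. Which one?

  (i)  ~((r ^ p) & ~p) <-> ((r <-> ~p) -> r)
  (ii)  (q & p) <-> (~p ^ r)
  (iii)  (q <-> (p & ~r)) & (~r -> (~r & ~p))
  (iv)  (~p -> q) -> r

(i): at (0,0,1) it gives 0, but h = 1 — eliminated.
(ii): at (0,0,0) it gives 0, but h = 1 — eliminated.
(iv): at (0,1,1) it gives 1, but h = 0 — eliminated.
(iii) is the remaining candidate, and it agrees with h on all 8 inputs.

iii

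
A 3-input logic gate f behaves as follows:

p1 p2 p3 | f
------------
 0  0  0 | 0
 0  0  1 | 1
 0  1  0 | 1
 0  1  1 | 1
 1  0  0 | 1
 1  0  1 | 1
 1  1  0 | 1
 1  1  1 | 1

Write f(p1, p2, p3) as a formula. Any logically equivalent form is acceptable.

The output is 1 whenever at least one input is 1 — the OR of all inputs.

f(p1, p2, p3) = (p1 ∨ p2) ∨ p3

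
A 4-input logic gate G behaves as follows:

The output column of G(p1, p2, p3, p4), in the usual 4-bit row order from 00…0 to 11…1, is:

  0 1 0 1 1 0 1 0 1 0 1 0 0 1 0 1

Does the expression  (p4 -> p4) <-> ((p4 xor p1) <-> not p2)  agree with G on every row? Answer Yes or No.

Test each input against both G and the formula:
  p1=0, p2=0, p3=0, p4=0: formula gives 0, G = 0 ✓
  p1=0, p2=0, p3=0, p4=1: formula gives 1, G = 1 ✓
  p1=0, p2=0, p3=1, p4=0: formula gives 0, G = 0 ✓
  p1=0, p2=0, p3=1, p4=1: formula gives 1, G = 1 ✓
  …and likewise for the remaining 12 rows.
Every row agrees, so the formula is equivalent.

Yes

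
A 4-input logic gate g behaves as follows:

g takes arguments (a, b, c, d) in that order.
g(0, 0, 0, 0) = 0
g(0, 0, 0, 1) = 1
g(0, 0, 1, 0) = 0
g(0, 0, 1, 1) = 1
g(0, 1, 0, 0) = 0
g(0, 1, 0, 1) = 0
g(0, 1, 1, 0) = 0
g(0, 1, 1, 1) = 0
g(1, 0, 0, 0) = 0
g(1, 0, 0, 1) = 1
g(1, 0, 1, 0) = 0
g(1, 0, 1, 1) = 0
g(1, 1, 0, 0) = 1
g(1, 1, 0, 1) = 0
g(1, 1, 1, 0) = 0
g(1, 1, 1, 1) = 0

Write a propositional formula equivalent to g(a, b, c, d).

g(a, b, c, d) = (((((¬a ∧ ¬b) ∧ ¬c) ∧ d) ∨ (((¬a ∧ ¬b) ∧ c) ∧ d)) ∨ (((a ∧ ¬b) ∧ ¬c) ∧ d)) ∨ (((a ∧ b) ∧ ¬c) ∧ ¬d)

g=1 on 4 inputs: (0,0,0,1), (0,0,1,1), (1,0,0,1), (1,1,0,0). Reading each as a conjunction of literals (¬a·¬b·¬c·d, ¬a·¬b·c·d, a·¬b·¬c·d, a·b·¬c·¬d) and taking the OR gives the canonical DNF.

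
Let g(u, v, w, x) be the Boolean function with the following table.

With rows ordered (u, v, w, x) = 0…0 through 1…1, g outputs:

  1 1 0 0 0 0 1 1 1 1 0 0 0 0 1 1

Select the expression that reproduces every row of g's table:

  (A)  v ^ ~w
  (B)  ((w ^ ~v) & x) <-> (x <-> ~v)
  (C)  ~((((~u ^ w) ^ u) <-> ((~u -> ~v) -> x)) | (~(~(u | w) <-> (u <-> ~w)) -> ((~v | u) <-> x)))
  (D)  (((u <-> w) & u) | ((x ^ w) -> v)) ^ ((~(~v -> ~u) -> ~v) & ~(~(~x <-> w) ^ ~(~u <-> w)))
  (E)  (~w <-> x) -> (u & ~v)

(B) disagrees with g on (0,0,1,0) (formula → 1, table → 0); rule it out.
(C) disagrees with g on (0,0,0,1) (formula → 0, table → 1); rule it out.
(D) disagrees with g on (0,0,0,0) (formula → 0, table → 1); rule it out.
(E) disagrees with g on (0,0,0,1) (formula → 0, table → 1); rule it out.
(A) is the remaining candidate, and it agrees with g on all 16 inputs.

A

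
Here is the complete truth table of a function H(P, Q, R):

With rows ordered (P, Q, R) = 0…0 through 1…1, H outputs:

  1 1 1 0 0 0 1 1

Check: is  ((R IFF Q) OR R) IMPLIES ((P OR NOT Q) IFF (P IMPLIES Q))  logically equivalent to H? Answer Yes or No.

Check the formula against H row by row:
  P=0, Q=0, R=0: formula gives 1, H = 1 ✓
  P=0, Q=0, R=1: formula gives 1, H = 1 ✓
  P=0, Q=1, R=0: formula gives 1, H = 1 ✓
  P=0, Q=1, R=1: formula gives 0, H = 0 ✓
  P=1, Q=0, R=0: formula gives 0, H = 0 ✓
  …and likewise for the remaining 3 rows.
No disagreement on any input; they are logically equivalent.

Yes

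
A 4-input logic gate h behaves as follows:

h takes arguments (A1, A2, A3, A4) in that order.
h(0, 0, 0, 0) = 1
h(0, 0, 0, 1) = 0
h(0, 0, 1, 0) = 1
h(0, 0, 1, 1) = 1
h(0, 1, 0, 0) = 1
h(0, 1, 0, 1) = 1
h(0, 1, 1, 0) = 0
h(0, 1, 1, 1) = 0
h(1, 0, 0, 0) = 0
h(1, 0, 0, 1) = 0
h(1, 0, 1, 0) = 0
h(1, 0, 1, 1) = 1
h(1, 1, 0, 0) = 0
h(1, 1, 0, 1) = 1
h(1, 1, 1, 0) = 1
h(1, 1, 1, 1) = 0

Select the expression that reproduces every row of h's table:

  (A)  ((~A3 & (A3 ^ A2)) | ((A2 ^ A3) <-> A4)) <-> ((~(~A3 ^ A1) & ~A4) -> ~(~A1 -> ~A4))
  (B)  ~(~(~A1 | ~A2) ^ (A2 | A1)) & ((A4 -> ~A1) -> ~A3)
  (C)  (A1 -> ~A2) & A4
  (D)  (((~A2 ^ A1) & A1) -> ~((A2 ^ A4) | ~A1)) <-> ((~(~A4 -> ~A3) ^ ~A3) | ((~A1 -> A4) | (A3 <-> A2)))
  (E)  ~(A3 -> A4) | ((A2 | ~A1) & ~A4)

A

(B) fails at (0,0,0,1): the formula yields 1, h is 0.
(C) fails at (0,0,0,0): the formula yields 0, h is 1.
(D) fails at (0,0,0,1): the formula yields 1, h is 0.
(E) fails at (0,0,1,1): the formula yields 0, h is 1.
That leaves (A). Evaluating it on every row reproduces the table of h exactly.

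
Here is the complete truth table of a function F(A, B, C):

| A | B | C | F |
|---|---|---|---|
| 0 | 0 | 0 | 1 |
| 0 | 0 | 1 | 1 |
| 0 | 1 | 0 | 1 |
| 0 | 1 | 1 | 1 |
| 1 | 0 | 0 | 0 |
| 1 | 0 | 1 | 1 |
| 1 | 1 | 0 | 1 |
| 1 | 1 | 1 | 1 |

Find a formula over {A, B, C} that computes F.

F(A, B, C) = NOT ((A AND NOT B) AND NOT C)

F is 0 on exactly one input, (1,0,0), whose minterm is A·¬B·¬C. So F is the negation of that single conjunction.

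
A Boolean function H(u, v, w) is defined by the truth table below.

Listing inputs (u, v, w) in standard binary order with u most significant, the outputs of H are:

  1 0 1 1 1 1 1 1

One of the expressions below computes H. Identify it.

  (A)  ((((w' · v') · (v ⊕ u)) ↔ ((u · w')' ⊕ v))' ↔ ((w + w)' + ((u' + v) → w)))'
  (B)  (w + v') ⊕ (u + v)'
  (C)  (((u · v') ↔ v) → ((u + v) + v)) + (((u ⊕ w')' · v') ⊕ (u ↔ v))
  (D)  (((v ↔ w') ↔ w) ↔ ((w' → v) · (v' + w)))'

(A) disagrees with H on (0,0,0) (formula → 0, table → 1); rule it out.
(B) disagrees with H on (0,0,0) (formula → 0, table → 1); rule it out.
(D) disagrees with H on (0,1,0) (formula → 0, table → 1); rule it out.
(C) is the remaining candidate, and it agrees with H on all 8 inputs.

C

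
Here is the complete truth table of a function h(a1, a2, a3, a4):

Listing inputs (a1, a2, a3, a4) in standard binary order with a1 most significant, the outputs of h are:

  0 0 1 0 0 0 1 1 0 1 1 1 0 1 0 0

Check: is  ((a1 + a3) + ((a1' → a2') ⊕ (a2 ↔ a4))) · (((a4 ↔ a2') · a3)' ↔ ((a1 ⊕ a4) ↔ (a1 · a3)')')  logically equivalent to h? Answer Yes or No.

Evaluate ((a1 + a3) + ((a1' → a2') ⊕ (a2 ↔ a4))) · (((a4 ↔ a2') · a3)' ↔ ((a1 ⊕ a4) ↔ (a1 · a3)')') on each row and compare to h:
  a1=0, a2=0, a3=0, a4=0: formula gives 0, h = 0 ✓
  a1=0, a2=0, a3=0, a4=1: formula gives 0, h = 0 ✓
  a1=0, a2=0, a3=1, a4=0: formula gives 1, h = 1 ✓
  a1=0, a2=0, a3=1, a4=1: formula gives 1, but h = 0 ✗
Since they disagree at (0,0,1,1), the expression is not a correct formula for h.

No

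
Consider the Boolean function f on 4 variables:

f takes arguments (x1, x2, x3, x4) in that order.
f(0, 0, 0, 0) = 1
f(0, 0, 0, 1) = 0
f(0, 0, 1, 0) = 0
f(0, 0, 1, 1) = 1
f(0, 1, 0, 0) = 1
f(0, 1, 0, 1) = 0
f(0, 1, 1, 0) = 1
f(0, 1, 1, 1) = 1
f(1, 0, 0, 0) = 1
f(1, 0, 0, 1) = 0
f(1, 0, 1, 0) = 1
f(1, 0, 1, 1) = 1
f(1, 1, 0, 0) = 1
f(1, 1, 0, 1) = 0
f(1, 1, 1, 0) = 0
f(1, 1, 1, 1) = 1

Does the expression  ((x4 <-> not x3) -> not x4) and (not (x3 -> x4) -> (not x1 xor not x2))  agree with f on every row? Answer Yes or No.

Check the formula against f row by row:
  x1=0, x2=0, x3=0, x4=0: formula gives 1, f = 1 ✓
  x1=0, x2=0, x3=0, x4=1: formula gives 0, f = 0 ✓
  x1=0, x2=0, x3=1, x4=0: formula gives 0, f = 0 ✓
  x1=0, x2=0, x3=1, x4=1: formula gives 1, f = 1 ✓
  …and likewise for the remaining 12 rows.
All 16 rows match — the expression computes f exactly.

Yes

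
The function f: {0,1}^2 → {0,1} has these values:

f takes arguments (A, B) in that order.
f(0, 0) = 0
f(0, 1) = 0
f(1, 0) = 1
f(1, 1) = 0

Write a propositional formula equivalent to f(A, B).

f(A, B) = A AND NOT B

Only row (1,0) gives 1. That row's minterm A·¬B is f directly.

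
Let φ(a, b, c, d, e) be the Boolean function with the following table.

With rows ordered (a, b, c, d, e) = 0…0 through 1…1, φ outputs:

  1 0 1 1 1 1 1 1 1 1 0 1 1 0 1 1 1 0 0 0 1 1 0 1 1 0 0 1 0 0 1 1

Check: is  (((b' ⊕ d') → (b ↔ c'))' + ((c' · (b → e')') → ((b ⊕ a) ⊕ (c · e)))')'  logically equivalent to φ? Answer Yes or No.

No

Evaluate (((b' ⊕ d') → (b ↔ c'))' + ((c' · (b → e')') → ((b ⊕ a) ⊕ (c · e)))')' on each row and compare to φ:
  a=0, b=0, c=0, d=0, e=0: formula gives 1, φ = 1 ✓
  a=0, b=0, c=0, d=0, e=1: formula gives 1, but φ = 0 ✗
A single disagreement suffices: at (0,0,0,0,1) they differ, so the formula does not compute φ.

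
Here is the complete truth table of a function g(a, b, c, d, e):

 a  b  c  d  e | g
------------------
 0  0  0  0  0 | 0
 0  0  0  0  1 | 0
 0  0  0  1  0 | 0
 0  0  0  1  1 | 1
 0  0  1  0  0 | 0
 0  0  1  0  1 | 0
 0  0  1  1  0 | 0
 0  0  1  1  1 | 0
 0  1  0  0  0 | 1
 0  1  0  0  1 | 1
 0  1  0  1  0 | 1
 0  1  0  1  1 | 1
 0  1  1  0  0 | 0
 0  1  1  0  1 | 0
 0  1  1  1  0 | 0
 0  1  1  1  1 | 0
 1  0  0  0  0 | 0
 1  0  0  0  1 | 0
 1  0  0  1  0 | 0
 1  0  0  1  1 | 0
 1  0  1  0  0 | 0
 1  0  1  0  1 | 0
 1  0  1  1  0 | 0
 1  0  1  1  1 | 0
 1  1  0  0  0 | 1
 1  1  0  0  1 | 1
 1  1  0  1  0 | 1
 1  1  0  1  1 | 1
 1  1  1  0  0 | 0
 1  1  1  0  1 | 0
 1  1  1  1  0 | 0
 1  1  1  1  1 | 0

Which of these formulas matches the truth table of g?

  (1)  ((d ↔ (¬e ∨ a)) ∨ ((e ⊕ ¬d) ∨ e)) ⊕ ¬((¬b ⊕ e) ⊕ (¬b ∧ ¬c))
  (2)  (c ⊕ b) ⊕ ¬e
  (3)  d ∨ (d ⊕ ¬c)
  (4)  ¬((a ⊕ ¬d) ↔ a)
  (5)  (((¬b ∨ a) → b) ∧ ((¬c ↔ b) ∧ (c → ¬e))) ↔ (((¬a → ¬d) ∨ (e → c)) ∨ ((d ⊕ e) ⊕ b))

5

(1) fails at (0,0,0,0,1): the formula yields 1, g is 0.
(2) fails at (0,0,0,0,0): the formula yields 1, g is 0.
(3) fails at (0,0,0,0,0): the formula yields 1, g is 0.
(4) fails at (0,0,0,0,0): the formula yields 1, g is 0.
Only (5) survives; checking it on all 32 rows confirms it matches g.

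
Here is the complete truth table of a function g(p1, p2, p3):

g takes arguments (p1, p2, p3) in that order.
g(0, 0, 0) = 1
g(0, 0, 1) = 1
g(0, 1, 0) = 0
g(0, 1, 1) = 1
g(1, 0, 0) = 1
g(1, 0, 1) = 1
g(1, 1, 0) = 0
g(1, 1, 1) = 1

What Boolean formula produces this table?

g is 0 on only 2 rows — (0,1,0), (1,1,0). Writing each as a minterm (¬p1·p2·¬p3, p1·p2·¬p3) and OR-ing them characterizes exactly where g=0, so g is the negation of that disjunction.

g(p1, p2, p3) = ~(((~p1 & p2) & ~p3) | ((p1 & p2) & ~p3))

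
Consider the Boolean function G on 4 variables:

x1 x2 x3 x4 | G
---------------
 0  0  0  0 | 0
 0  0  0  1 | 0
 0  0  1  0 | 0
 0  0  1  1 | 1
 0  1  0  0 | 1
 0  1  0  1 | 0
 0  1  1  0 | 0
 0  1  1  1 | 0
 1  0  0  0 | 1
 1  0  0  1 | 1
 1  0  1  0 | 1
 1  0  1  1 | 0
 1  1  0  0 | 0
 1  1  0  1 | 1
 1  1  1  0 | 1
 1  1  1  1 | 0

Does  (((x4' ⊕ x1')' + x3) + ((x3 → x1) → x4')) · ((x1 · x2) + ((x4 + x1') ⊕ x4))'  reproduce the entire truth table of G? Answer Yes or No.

No

Evaluate (((x4' ⊕ x1')' + x3) + ((x3 → x1) → x4')) · ((x1 · x2) + ((x4 + x1') ⊕ x4))' on each row and compare to G:
  x1=0, x2=0, x3=0, x4=0: formula gives 0, G = 0 ✓
  x1=0, x2=0, x3=0, x4=1: formula gives 0, G = 0 ✓
  x1=0, x2=0, x3=1, x4=0: formula gives 0, G = 0 ✓
  x1=0, x2=0, x3=1, x4=1: formula gives 1, G = 1 ✓
  x1=0, x2=1, x3=0, x4=0: formula gives 0, but G = 1 ✗
A single disagreement suffices: at (0,1,0,0) they differ, so the formula does not compute G.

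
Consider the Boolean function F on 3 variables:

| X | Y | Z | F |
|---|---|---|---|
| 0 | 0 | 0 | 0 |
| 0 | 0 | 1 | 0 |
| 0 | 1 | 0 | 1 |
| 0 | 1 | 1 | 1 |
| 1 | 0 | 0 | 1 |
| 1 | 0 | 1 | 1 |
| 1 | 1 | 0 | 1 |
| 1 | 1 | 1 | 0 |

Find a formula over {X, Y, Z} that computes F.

The 0-rows are (0,0,0), (0,0,1), (1,1,1). Take each as a conjunction (¬X·¬Y·¬Z, ¬X·¬Y·Z, X·Y·Z), form their disjunction, and complement — that gives a formula that is 1 everywhere F is.

F(X, Y, Z) = not ((((not X and not Y) and not Z) or ((not X and not Y) and Z)) or ((X and Y) and Z))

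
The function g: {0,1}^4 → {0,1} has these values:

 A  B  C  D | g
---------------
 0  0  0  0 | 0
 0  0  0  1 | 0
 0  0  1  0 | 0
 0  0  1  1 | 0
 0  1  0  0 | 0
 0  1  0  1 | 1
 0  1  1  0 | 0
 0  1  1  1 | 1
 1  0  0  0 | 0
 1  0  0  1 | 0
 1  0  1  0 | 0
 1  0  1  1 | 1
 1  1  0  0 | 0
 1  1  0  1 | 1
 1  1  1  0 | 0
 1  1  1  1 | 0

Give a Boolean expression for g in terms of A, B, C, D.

g(A, B, C, D) = (((((not A and B) and not C) and D) or (((not A and B) and C) and D)) or (((A and not B) and C) and D)) or (((A and B) and not C) and D)

The 1-rows are (0,1,0,1), (0,1,1,1), (1,0,1,1), (1,1,0,1). Each contributes one minterm — ¬A·B·¬C·D; ¬A·B·C·D; A·¬B·C·D; A·B·¬C·D — and their disjunction is a sum-of-products form of g.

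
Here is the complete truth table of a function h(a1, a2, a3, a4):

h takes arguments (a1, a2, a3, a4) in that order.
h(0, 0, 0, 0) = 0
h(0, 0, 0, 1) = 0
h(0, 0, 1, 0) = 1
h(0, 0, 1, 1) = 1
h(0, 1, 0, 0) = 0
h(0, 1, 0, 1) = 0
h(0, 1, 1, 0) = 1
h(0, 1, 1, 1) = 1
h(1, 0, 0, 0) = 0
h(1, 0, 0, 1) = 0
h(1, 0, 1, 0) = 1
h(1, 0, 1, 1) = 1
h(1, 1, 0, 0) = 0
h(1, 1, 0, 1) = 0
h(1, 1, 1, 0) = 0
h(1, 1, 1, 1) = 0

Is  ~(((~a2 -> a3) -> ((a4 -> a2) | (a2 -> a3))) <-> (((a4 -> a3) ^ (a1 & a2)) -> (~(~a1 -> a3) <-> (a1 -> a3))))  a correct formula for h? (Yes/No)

Evaluate ~(((~a2 -> a3) -> ((a4 -> a2) | (a2 -> a3))) <-> (((a4 -> a3) ^ (a1 & a2)) -> (~(~a1 -> a3) <-> (a1 -> a3)))) on each row and compare to h:
  a1=0, a2=0, a3=0, a4=0: formula gives 0, h = 0 ✓
  a1=0, a2=0, a3=0, a4=1: formula gives 0, h = 0 ✓
  a1=0, a2=0, a3=1, a4=0: formula gives 1, h = 1 ✓
  a1=0, a2=0, a3=1, a4=1: formula gives 1, h = 1 ✓
  …and likewise for the remaining 12 rows.
No disagreement on any input; they are logically equivalent.

Yes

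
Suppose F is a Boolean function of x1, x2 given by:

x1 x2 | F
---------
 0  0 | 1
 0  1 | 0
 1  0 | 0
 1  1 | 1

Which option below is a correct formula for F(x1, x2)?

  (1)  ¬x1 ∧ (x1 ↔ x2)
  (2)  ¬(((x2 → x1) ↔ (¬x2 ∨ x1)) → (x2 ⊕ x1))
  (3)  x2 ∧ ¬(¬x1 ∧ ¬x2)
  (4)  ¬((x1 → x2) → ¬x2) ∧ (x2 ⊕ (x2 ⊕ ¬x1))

2

(1) fails at (1,1): the formula yields 0, F is 1.
(3) fails at (0,0): the formula yields 0, F is 1.
(4) fails at (0,0): the formula yields 0, F is 1.
That leaves (2). Evaluating it on every row reproduces the table of F exactly.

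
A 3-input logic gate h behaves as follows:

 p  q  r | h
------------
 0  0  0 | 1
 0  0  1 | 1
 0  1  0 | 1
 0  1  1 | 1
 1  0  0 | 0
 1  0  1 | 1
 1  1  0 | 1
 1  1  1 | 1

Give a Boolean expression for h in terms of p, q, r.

h is 0 on exactly one input, (1,0,0), whose minterm is p·¬q·¬r. So h is the negation of that single conjunction.

h(p, q, r) = ((p · q') · r')'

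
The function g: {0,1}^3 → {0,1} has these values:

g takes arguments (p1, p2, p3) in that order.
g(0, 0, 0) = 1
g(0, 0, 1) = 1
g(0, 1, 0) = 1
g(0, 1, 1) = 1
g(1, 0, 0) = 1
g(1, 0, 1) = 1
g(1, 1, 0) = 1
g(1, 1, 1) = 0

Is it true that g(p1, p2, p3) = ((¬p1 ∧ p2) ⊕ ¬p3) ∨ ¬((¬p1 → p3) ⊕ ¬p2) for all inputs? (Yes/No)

Check the formula against g row by row:
  p1=0, p2=0, p3=0: formula gives 1, g = 1 ✓
  p1=0, p2=0, p3=1: formula gives 1, g = 1 ✓
  p1=0, p2=1, p3=0: formula gives 1, g = 1 ✓
  p1=0, p2=1, p3=1: formula gives 1, g = 1 ✓
  p1=1, p2=0, p3=0: formula gives 1, g = 1 ✓
  …and likewise for the remaining 3 rows.
All 8 rows match — the expression computes g exactly.

Yes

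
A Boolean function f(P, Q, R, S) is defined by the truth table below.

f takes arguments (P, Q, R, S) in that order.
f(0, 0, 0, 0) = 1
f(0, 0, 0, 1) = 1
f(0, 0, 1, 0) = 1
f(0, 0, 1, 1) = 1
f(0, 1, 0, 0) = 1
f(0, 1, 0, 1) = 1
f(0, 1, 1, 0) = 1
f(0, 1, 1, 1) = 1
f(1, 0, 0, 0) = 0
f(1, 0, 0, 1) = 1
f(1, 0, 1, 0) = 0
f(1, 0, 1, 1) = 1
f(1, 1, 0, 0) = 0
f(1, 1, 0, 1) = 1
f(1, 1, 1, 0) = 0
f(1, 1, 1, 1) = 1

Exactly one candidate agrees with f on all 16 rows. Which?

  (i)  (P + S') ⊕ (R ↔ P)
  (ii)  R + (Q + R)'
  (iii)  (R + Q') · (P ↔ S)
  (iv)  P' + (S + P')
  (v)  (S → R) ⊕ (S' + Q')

(i) disagrees with f on (0,0,0,0) (formula → 0, table → 1); rule it out.
(ii) disagrees with f on (0,1,0,0) (formula → 0, table → 1); rule it out.
(iii) disagrees with f on (0,0,0,1) (formula → 0, table → 1); rule it out.
(v) disagrees with f on (0,0,0,0) (formula → 0, table → 1); rule it out.
(iv) is the remaining candidate, and it agrees with f on all 16 inputs.

iv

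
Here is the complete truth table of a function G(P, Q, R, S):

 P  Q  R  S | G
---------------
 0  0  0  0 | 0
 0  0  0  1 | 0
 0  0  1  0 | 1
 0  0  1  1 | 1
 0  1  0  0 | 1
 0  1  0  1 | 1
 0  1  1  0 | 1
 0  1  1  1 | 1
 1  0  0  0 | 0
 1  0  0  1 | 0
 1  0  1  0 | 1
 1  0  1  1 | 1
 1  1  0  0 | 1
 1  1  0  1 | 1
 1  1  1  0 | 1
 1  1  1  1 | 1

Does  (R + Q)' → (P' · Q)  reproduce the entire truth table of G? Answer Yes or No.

Evaluate (R + Q)' → (P' · Q) on each row and compare to G:
  P=0, Q=0, R=0, S=0: formula gives 0, G = 0 ✓
  P=0, Q=0, R=0, S=1: formula gives 0, G = 0 ✓
  P=0, Q=0, R=1, S=0: formula gives 1, G = 1 ✓
  P=0, Q=0, R=1, S=1: formula gives 1, G = 1 ✓
  …and likewise for the remaining 12 rows.
Every row agrees, so the formula is equivalent.

Yes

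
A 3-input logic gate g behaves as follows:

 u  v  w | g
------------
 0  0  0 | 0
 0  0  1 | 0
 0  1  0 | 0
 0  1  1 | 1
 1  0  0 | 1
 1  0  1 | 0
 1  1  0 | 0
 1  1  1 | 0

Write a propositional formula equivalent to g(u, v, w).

Collect the rows where g=1 — (0,1,1), (1,0,0) — and write one minterm per row: ¬u·v·w, u·¬v·¬w. Their union (logical OR) reproduces the table exactly.

g(u, v, w) = ((not u and v) and w) or ((u and not v) and not w)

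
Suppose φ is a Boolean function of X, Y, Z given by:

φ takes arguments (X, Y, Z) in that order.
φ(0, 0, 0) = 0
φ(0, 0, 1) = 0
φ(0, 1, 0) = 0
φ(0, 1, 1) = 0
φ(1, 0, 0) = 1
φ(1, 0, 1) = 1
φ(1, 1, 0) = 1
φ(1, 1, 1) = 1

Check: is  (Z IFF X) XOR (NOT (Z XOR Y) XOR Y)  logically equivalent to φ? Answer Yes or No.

Yes

Test each input against both φ and the formula:
  X=0, Y=0, Z=0: formula gives 0, φ = 0 ✓
  X=0, Y=0, Z=1: formula gives 0, φ = 0 ✓
  X=0, Y=1, Z=0: formula gives 0, φ = 0 ✓
  X=0, Y=1, Z=1: formula gives 0, φ = 0 ✓
  X=1, Y=0, Z=0: formula gives 1, φ = 1 ✓
  …and likewise for the remaining 3 rows.
Every row agrees, so the formula is equivalent.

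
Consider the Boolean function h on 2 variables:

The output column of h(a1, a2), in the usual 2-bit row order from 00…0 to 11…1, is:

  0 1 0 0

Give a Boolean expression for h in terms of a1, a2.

h(a1, a2) = a1' · a2

1 only at (0,1): NOT a1 AND a2.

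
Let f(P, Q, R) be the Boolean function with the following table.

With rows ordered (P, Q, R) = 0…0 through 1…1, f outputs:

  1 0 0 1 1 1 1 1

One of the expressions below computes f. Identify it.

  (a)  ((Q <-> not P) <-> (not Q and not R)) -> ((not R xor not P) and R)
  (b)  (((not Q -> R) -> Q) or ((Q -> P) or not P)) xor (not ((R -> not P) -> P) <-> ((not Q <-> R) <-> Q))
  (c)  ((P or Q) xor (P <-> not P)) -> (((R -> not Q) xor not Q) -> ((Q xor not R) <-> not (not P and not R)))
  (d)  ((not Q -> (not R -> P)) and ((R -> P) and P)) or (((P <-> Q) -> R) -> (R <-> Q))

d

(a): at (0,0,1) it gives 1, but f = 0 — eliminated.
(b): at (0,0,0) it gives 0, but f = 1 — eliminated.
(c): at (0,0,1) it gives 1, but f = 0 — eliminated.
Only (d) survives; checking it on all 8 rows confirms it matches f.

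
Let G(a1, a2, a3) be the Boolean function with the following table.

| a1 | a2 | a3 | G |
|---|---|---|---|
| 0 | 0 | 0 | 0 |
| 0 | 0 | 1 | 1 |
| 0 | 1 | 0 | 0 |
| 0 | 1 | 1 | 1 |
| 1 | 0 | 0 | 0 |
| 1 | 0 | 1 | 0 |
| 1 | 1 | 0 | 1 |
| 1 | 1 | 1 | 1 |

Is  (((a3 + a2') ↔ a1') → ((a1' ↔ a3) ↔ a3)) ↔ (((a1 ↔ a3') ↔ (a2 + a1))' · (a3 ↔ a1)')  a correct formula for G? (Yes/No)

Test each input against both G and the formula:
  a1=0, a2=0, a3=0: formula gives 0, G = 0 ✓
  a1=0, a2=0, a3=1: formula gives 1, G = 1 ✓
  a1=0, a2=1, a3=0: formula gives 0, G = 0 ✓
  a1=0, a2=1, a3=1: formula gives 0, but G = 1 ✗
A single disagreement suffices: at (0,1,1) they differ, so the formula does not compute G.

No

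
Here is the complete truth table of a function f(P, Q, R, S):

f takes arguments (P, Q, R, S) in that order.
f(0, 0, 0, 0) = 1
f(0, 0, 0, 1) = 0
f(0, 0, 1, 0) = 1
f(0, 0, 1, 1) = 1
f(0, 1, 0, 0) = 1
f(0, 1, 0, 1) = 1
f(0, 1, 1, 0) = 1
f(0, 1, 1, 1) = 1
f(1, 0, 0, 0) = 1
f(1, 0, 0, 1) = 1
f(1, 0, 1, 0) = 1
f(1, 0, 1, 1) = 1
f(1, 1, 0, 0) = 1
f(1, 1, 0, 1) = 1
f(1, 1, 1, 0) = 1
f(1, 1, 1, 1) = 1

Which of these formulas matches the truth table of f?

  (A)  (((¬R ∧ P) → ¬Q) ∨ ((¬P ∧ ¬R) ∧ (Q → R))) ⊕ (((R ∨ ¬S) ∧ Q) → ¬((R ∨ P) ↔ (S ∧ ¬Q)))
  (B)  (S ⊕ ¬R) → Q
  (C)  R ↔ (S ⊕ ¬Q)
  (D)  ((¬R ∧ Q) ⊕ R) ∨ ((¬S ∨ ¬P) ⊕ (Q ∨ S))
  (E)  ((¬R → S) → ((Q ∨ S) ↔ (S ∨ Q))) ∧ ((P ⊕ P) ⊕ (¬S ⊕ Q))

D

(A): at (0,0,0,0) it gives 0, but f = 1 — eliminated.
(B): at (0,0,0,0) it gives 0, but f = 1 — eliminated.
(C): at (0,0,0,0) it gives 0, but f = 1 — eliminated.
(E): at (0,0,1,1) it gives 0, but f = 1 — eliminated.
Only (D) survives; checking it on all 16 rows confirms it matches f.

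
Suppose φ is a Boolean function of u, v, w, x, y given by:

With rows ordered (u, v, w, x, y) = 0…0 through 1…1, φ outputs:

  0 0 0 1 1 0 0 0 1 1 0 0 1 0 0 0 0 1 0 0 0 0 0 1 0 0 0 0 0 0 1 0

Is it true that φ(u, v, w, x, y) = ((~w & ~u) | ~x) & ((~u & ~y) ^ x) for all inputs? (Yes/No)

No

Check the formula against φ row by row:
  u=0, v=0, w=0, x=0, y=0: formula gives 1, but φ = 0 ✗
Row (0,0,0,0,0) is a counterexample, so the formula is not equivalent to φ.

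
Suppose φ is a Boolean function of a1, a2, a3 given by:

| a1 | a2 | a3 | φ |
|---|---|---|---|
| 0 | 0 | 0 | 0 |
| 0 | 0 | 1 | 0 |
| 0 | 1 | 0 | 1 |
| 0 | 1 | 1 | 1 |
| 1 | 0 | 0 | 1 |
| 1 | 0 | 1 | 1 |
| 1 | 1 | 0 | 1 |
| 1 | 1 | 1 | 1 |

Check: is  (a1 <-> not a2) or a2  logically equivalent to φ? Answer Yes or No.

Test each input against both φ and the formula:
  a1=0, a2=0, a3=0: formula gives 0, φ = 0 ✓
  a1=0, a2=0, a3=1: formula gives 0, φ = 0 ✓
  a1=0, a2=1, a3=0: formula gives 1, φ = 1 ✓
  a1=0, a2=1, a3=1: formula gives 1, φ = 1 ✓
  a1=1, a2=0, a3=0: formula gives 1, φ = 1 ✓
  … (the remaining 3 rows also agree.)
Every row agrees, so the formula is equivalent.

Yes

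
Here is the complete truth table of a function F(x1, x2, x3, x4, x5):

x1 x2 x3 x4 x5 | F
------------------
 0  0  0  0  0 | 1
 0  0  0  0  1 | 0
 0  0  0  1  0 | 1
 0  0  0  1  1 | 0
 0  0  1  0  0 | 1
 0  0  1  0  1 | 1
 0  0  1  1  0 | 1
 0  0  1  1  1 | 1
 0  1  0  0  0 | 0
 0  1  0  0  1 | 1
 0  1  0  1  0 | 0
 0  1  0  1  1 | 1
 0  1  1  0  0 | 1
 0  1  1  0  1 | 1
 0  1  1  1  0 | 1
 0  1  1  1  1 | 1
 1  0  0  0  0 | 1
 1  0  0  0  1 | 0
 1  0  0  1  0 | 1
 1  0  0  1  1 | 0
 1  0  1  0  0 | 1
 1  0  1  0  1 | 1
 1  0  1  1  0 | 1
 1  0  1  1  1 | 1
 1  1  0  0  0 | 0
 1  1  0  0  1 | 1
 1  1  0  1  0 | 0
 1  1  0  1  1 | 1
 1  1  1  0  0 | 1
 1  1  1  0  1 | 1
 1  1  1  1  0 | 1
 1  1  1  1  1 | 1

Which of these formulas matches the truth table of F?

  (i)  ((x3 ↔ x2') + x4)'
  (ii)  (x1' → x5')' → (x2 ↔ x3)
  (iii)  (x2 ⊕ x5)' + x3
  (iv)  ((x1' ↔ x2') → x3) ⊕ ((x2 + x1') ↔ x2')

(i) disagrees with F on (0,0,0,0,1) (formula → 1, table → 0); rule it out.
(ii) disagrees with F on (0,0,0,0,1) (formula → 1, table → 0); rule it out.
(iv) disagrees with F on (0,0,0,0,1) (formula → 1, table → 0); rule it out.
(iii) is the remaining candidate, and it agrees with F on all 32 inputs.

iii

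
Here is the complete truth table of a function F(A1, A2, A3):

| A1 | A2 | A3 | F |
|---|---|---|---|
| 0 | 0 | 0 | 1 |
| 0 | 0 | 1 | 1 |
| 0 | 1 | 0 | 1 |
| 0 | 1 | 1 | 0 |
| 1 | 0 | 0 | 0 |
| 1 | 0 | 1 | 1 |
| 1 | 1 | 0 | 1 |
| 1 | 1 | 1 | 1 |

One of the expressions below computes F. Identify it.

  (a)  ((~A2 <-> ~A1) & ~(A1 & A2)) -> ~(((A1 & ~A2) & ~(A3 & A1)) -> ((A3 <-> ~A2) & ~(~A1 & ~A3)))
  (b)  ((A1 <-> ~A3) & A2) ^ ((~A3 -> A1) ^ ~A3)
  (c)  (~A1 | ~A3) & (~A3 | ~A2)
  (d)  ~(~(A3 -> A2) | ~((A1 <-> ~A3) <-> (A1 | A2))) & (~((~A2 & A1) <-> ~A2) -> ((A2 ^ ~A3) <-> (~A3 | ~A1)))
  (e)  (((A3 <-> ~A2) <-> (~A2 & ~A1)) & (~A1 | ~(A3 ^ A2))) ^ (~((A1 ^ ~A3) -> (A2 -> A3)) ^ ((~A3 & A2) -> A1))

(a) fails at (0,0,0): the formula yields 0, F is 1.
(c) fails at (1,0,0): the formula yields 1, F is 0.
(d) fails at (0,0,1): the formula yields 0, F is 1.
(e) fails at (0,0,1): the formula yields 0, F is 1.
(b) is the remaining candidate, and it agrees with F on all 8 inputs.

b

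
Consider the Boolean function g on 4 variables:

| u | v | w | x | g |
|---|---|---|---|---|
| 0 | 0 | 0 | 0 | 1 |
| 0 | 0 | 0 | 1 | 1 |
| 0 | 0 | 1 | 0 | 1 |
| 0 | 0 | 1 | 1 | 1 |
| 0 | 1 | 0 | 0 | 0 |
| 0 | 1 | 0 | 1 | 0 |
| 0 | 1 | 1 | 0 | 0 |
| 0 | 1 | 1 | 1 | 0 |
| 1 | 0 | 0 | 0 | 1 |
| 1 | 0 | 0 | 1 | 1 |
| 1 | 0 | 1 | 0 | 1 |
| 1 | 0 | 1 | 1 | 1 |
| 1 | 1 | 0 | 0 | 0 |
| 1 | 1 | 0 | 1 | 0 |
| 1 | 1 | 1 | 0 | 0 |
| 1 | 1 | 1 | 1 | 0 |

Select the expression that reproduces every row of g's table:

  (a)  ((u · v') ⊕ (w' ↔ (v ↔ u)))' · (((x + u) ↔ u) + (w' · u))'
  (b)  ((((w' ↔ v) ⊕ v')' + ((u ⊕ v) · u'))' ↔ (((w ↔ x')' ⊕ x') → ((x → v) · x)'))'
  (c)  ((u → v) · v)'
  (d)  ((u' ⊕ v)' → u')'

(a): at (0,0,0,0) it gives 0, but g = 1 — eliminated.
(b): at (0,0,0,0) it gives 0, but g = 1 — eliminated.
(d): at (0,0,0,0) it gives 0, but g = 1 — eliminated.
Only (c) survives; checking it on all 16 rows confirms it matches g.

c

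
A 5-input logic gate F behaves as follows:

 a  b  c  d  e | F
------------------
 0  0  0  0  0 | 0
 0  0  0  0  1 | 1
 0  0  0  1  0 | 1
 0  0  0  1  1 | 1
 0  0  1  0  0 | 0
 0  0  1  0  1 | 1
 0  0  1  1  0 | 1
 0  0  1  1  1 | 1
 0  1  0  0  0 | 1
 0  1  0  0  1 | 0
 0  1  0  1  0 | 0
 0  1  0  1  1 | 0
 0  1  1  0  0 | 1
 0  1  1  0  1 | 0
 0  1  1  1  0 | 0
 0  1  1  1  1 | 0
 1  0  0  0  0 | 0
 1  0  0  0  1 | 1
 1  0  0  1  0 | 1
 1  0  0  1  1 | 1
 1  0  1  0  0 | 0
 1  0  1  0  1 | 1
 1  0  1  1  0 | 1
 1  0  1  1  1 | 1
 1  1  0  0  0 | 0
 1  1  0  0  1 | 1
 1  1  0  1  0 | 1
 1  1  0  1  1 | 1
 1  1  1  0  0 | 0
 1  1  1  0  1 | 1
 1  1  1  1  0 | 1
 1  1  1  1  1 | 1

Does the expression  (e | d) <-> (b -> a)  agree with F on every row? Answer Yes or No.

Yes

Test each input against both F and the formula:
  a=0, b=0, c=0, d=0, e=0: formula gives 0, F = 0 ✓
  a=0, b=0, c=0, d=0, e=1: formula gives 1, F = 1 ✓
  a=0, b=0, c=0, d=1, e=0: formula gives 1, F = 1 ✓
  a=0, b=0, c=0, d=1, e=1: formula gives 1, F = 1 ✓
  …and likewise for the remaining 28 rows.
All 32 rows match — the expression computes F exactly.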